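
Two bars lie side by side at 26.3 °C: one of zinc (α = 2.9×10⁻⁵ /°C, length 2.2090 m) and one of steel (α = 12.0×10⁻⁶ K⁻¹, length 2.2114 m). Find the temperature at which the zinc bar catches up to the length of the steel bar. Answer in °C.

T = 90.26 °C

L₁(1 + α₁ΔT) = L₂(1 + α₂ΔT) ⇒ ΔT = (L₂ − L₁)/(α₁L₁ − α₂L₂)
L₂ − L₁ = 2.2114 − 2.2090 = 2.40×10⁻³ m
α₁L₁ − α₂L₂ = 2.9×10⁻⁵×2.2090 − 12.0×10⁻⁶×2.2114 = 3.75242×10⁻⁵ m/K
ΔT = 2.40×10⁻³ / 3.75242×10⁻⁵ = 63.9587 K
T = 26.3 + 63.9587 = 90.2587 °C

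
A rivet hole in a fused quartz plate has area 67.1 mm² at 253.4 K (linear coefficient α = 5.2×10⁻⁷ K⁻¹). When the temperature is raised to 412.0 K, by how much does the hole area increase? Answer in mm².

ΔA = 0.0111 mm²

Area coefficient ≈ 2α; |ΔT| = 158.6 K
ΔA = 2αA₀ΔT = 2(5.2×10⁻⁷)(67.1)(158.6) = 0.0111 mm²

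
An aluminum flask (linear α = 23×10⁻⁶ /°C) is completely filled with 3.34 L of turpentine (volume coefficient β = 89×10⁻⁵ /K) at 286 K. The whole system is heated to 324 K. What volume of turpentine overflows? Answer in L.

The flask also expands: β_container ≈ 3α = 6.9×10⁻⁵ /K
Net overflow = V₀(β_liq − 3α_cont)ΔT
β − 3α = 8.90×10⁻⁴ − 6.9×10⁻⁵ = 8.21×10⁻⁴ /K; ΔT = 38 K
ΔV = 3.34 × 8.21×10⁻⁴ × 38 = 0.104 L

0.104 L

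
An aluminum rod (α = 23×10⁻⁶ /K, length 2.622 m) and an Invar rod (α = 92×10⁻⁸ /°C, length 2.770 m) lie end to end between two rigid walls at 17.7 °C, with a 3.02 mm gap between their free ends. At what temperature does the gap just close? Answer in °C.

T = 65.7 °C

α₁L₁ = 6.0306×10⁻⁵ m/K, α₂L₂ = 2.5484×10⁻⁶ m/K → total 6.28544×10⁻⁵ m/K
ΔT = g/(α₁L₁+α₂L₂) = 3.02×10⁻³ / 6.28544×10⁻⁵ = 48.048 K
T = 17.7 + 48.048 = 65.748 °C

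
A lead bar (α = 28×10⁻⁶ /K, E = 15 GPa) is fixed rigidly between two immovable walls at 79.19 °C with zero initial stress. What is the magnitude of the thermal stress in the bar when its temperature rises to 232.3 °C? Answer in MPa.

Fully constrained: the free strain ε = αΔT is blocked, so σ = Eε = EαΔT.
|ΔT| = 153.11 K
σ = 15.0×10⁹ × 28×10⁻⁶ × 153.11 = 6.43×10⁷ Pa

σ = 64.3 MPa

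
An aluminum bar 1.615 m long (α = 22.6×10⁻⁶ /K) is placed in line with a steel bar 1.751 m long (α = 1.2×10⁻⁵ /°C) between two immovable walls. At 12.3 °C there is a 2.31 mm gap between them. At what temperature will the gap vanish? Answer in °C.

Gap closes when ΔL₁ + ΔL₂ = 2.31 mm = 2.31×10⁻³ m
(α₁L₁ + α₂L₂)ΔT = g
α₁L₁ + α₂L₂ = 22.6×10⁻⁶×1.615 + 1.2×10⁻⁵×1.751 = 5.7511×10⁻⁵ m/K
ΔT = 2.31×10⁻³ / 5.7511×10⁻⁵ = 40.166 K
T = 12.3 + 40.166 = 52.466 °C

T = 52.5 °C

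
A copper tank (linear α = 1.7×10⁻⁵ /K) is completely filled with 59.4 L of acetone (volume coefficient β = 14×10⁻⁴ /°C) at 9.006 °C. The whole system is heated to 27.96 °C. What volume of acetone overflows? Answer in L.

1.52 L

The tank also expands: β_container ≈ 3α = 5.1×10⁻⁵ /K
Net overflow = V₀(β_liq − 3α_cont)ΔT
β − 3α = 1.40×10⁻³ − 5.1×10⁻⁵ = 1.349×10⁻³ /K; ΔT = 18.954 K
ΔV = 59.4 × 1.349×10⁻³ × 18.954 = 1.52 L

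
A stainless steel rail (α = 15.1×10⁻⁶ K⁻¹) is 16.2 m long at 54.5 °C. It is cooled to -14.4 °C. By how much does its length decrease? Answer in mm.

|ΔT| = |-14.4 − 54.5| = 68.9 K
ΔL = αL₀ΔT = (15.1×10⁻⁶)(16.2)(68.9) = 1.69×10⁻² m

ΔL = 16.9 mm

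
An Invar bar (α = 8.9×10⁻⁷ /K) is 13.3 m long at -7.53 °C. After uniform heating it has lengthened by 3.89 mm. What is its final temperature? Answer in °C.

ΔL = αL₀ΔT ⇒ ΔT = ΔL / (αL₀)
ΔT = 3.89×10⁻³ m / (8.9×10⁻⁷ × 13.3 m) = 328.63 K
T = -7.53 + 328.63 = 321.10 °C

T = 321 °C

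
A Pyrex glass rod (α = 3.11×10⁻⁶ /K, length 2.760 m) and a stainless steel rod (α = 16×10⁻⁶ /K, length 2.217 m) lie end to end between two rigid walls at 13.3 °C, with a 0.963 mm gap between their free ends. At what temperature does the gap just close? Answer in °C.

T = 35.2 °C

α₁L₁ = 8.5836×10⁻⁶ m/K, α₂L₂ = 3.5472×10⁻⁵ m/K → total 4.40556×10⁻⁵ m/K
ΔT = g/(α₁L₁+α₂L₂) = 9.63×10⁻⁴ / 4.40556×10⁻⁵ = 21.859 K
T = 13.3 + 21.859 = 35.159 °C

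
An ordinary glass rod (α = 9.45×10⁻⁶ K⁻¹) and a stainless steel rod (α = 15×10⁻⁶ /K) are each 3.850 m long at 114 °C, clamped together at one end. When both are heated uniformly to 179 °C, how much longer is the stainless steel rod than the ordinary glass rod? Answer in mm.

1.39 mm

ΔT = 65 K
ordinary glass: ΔL = 9.45×10⁻⁶ × 3.850 m × 65 = 2.3649×10⁻³ m = 2.3649 mm
stainless steel: ΔL = 15×10⁻⁶ × 3.850 m × 65 = 3.7537×10⁻³ m = 3.7537 mm
difference = 3.7537 − 2.3649 = 1.3888 mm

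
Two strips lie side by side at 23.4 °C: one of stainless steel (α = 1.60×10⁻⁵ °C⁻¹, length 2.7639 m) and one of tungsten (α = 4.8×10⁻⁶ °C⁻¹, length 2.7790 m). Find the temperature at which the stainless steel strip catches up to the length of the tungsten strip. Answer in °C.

T = 512.3 °C

Equal length when α₁L₁ΔT − α₂L₂ΔT = L₂ − L₁ = 1.51×10⁻² m
α₁L₁ = 4.42224×10⁻⁵, α₂L₂ = 1.33392×10⁻⁵ → Δ(αL) = 3.08832×10⁻⁵ m/K
ΔT = 1.51×10⁻² / 3.08832×10⁻⁵ = 488.939 K, so T = 23.4 + 488.939 = 512.339 °C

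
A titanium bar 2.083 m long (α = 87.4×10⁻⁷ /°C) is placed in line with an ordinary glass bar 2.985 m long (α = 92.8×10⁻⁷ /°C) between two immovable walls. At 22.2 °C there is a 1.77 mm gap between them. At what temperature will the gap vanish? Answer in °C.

α₁L₁ = 1.820542×10⁻⁵ m/K, α₂L₂ = 2.77008×10⁻⁵ m/K → total 4.590622×10⁻⁵ m/K
ΔT = g/(α₁L₁+α₂L₂) = 1.77×10⁻³ / 4.590622×10⁻⁵ = 38.557 K
T = 22.2 + 38.557 = 60.757 °C

T = 60.8 °C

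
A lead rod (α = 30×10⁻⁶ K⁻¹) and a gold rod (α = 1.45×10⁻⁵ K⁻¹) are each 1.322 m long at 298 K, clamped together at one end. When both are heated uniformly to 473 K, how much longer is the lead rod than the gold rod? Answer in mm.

3.59 mm

ΔT = 175 K
lead: ΔL = 30×10⁻⁶ × 1.322 m × 175 = 6.9405×10⁻³ m = 6.9405 mm
gold: ΔL = 1.45×10⁻⁵ × 1.322 m × 175 = 3.3546×10⁻³ m = 3.3546 mm
difference = 6.9405 − 3.3546 = 3.5859 mm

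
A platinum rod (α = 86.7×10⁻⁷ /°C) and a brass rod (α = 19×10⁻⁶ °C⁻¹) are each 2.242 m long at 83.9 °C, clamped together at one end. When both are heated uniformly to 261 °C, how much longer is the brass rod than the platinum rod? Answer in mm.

ΔT = 177.1 K
platinum: ΔL = 86.7×10⁻⁷ × 2.242 m × 177.1 = 3.4425×10⁻³ m = 3.4425 mm
brass: ΔL = 19×10⁻⁶ × 2.242 m × 177.1 = 7.5441×10⁻³ m = 7.5441 mm
difference = 7.5441 − 3.4425 = 4.1016 mm

4.10 mm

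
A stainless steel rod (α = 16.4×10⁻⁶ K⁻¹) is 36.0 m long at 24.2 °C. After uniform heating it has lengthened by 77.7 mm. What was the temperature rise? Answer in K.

ΔT = 132 K

ΔL = αL₀ΔT ⇒ ΔT = ΔL / (αL₀)
ΔT = 77.7×10⁻³ m / (16.4×10⁻⁶ × 36.0 m) = 131.61 K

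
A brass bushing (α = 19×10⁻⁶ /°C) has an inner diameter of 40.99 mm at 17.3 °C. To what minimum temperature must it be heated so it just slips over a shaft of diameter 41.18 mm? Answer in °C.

T = 261 °C

Required Δd = 41.18 − 40.99 = 0.19 mm
Δd = αd₀ΔT ⇒ ΔT = Δd/(αd₀) = 0.19 / (19×10⁻⁶ × 40.99) = 243.96 K
T_min = 17.3 + 243.96 = 261.26 °C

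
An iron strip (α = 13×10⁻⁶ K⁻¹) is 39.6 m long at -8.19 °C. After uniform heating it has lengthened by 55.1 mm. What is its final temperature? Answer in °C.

T = 98.8 °C

ΔL = αL₀ΔT ⇒ ΔT = ΔL / (αL₀)
ΔT = 55.1×10⁻³ m / (13×10⁻⁶ × 39.6 m) = 107.032 K
T = -8.19 + 107.032 = 98.842 °C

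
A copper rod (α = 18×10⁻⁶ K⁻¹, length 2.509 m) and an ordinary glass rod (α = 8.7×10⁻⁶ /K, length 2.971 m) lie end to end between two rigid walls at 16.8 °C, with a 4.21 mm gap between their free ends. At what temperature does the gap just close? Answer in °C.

Gap closes when ΔL₁ + ΔL₂ = 4.21 mm = 4.21×10⁻³ m
(α₁L₁ + α₂L₂)ΔT = g
α₁L₁ + α₂L₂ = 18×10⁻⁶×2.509 + 8.7×10⁻⁶×2.971 = 7.10097×10⁻⁵ m/K
ΔT = 4.21×10⁻³ / 7.10097×10⁻⁵ = 59.288 K
T = 16.8 + 59.288 = 76.088 °C

T = 76.1 °C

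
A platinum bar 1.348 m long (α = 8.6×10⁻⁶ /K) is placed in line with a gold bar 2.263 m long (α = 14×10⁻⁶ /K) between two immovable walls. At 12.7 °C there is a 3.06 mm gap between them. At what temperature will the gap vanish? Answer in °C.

α₁L₁ = 1.15928×10⁻⁵ m/K, α₂L₂ = 3.1682×10⁻⁵ m/K → total 4.32748×10⁻⁵ m/K
ΔT = g/(α₁L₁+α₂L₂) = 3.06×10⁻³ / 4.32748×10⁻⁵ = 70.711 K
T = 12.7 + 70.711 = 83.411 °C

T = 83.4 °C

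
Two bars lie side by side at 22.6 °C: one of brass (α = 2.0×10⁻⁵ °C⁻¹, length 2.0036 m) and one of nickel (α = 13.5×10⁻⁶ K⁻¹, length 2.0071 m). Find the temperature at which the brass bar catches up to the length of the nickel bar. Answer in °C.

T = 292.3 °C

L₁(1 + α₁ΔT) = L₂(1 + α₂ΔT) ⇒ ΔT = (L₂ − L₁)/(α₁L₁ − α₂L₂)
L₂ − L₁ = 2.0071 − 2.0036 = 3.50×10⁻³ m
α₁L₁ − α₂L₂ = 2.0×10⁻⁵×2.0036 − 13.5×10⁻⁶×2.0071 = 1.297615×10⁻⁵ m/K
ΔT = 3.50×10⁻³ / 1.297615×10⁻⁵ = 269.726 K
T = 22.6 + 269.726 = 292.326 °C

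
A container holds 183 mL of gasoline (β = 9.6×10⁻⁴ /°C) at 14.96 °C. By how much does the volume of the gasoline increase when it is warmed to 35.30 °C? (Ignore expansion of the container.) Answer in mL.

ΔV = 3.57 mL

|ΔT| = |35.30 − 14.96| = 20.34 K
ΔV = βV₀ΔT = (9.6×10⁻⁴)(183)(20.34) = 3.57 mL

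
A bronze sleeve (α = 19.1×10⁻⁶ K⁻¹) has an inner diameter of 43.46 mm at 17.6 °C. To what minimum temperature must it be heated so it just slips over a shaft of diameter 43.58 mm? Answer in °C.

T = 162 °C

Required Δd = 43.58 − 43.46 = 0.12 mm
Δd = αd₀ΔT ⇒ ΔT = Δd/(αd₀) = 0.12 / (19.1×10⁻⁶ × 43.46) = 144.56 K
T_min = 17.6 + 144.56 = 162.16 °C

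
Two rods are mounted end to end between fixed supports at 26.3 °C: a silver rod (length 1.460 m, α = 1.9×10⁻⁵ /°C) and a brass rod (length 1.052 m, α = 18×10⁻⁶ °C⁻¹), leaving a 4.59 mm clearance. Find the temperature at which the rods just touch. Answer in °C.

T = 125 °C

Gap closes when ΔL₁ + ΔL₂ = 4.59 mm = 4.59×10⁻³ m
(α₁L₁ + α₂L₂)ΔT = g
α₁L₁ + α₂L₂ = 1.9×10⁻⁵×1.460 + 18×10⁻⁶×1.052 = 4.6676×10⁻⁵ m/K
ΔT = 4.59×10⁻³ / 4.6676×10⁻⁵ = 98.34 K
T = 26.3 + 98.34 = 124.64 °C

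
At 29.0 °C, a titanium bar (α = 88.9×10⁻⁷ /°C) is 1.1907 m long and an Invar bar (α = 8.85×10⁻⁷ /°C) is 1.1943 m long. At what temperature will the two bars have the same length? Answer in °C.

T = 406.8 °C

Equal length when α₁L₁ΔT − α₂L₂ΔT = L₂ − L₁ = 3.60×10⁻³ m
α₁L₁ = 1.0585323×10⁻⁵, α₂L₂ = 1.0569555×10⁻⁶ → Δ(αL) = 9.5283675×10⁻⁶ m/K
ΔT = 3.60×10⁻³ / 9.5283675×10⁻⁶ = 377.819 K, so T = 29.0 + 377.819 = 406.819 °C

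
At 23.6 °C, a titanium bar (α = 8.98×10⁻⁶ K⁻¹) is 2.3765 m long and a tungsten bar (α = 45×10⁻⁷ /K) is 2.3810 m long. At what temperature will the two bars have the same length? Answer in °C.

Equal length when α₁L₁ΔT − α₂L₂ΔT = L₂ − L₁ = 4.50×10⁻³ m
α₁L₁ = 2.134097×10⁻⁵, α₂L₂ = 1.07145×10⁻⁵ → Δ(αL) = 1.062647×10⁻⁵ m/K
ΔT = 4.50×10⁻³ / 1.062647×10⁻⁵ = 423.471 K, so T = 23.6 + 423.471 = 447.071 °C

T = 447.1 °C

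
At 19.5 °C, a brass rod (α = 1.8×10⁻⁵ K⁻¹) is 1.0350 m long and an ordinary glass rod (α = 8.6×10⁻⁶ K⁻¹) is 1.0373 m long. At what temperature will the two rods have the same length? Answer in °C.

T = 256.4 °C

Equal length when α₁L₁ΔT − α₂L₂ΔT = L₂ − L₁ = 2.30×10⁻³ m
α₁L₁ = 1.863×10⁻⁵, α₂L₂ = 8.92078×10⁻⁶ → Δ(αL) = 9.70922×10⁻⁶ m/K
ΔT = 2.30×10⁻³ / 9.70922×10⁻⁶ = 236.888 K, so T = 19.5 + 236.888 = 256.388 °C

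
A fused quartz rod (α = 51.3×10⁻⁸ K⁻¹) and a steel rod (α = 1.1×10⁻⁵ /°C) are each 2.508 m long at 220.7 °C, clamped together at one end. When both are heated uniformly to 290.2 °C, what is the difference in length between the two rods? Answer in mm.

ΔT = 69.5 K
fused quartz: ΔL = 51.3×10⁻⁸ × 2.508 m × 69.5 = 8.9419×10⁻⁵ m = 0.089419 mm
steel: ΔL = 1.1×10⁻⁵ × 2.508 m × 69.5 = 1.9174×10⁻³ m = 1.9174 mm
difference = 1.9174 − 0.089419 = 1.827981 mm

1.83 mm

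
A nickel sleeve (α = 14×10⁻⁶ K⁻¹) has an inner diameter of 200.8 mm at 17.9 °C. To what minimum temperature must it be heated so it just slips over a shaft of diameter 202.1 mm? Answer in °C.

T = 480 °C

Required Δd = 202.1 − 200.8 = 1.3 mm
Δd = αd₀ΔT ⇒ ΔT = Δd/(αd₀) = 1.3 / (14×10⁻⁶ × 200.8) = 462.44 K
T_min = 17.9 + 462.44 = 480.34 °C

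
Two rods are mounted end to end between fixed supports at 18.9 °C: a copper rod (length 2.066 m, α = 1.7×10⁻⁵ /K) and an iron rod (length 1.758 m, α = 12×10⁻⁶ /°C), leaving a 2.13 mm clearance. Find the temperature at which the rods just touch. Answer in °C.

α₁L₁ = 3.5122×10⁻⁵ m/K, α₂L₂ = 2.1096×10⁻⁵ m/K → total 5.6218×10⁻⁵ m/K
ΔT = g/(α₁L₁+α₂L₂) = 2.13×10⁻³ / 5.6218×10⁻⁵ = 37.888 K
T = 18.9 + 37.888 = 56.788 °C

T = 56.8 °C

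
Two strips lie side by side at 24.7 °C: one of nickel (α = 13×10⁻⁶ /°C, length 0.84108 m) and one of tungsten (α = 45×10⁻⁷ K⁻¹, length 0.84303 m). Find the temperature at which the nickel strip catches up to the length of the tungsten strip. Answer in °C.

Equal length when α₁L₁ΔT − α₂L₂ΔT = L₂ − L₁ = 1.95×10⁻³ m
α₁L₁ = 1.093404×10⁻⁵, α₂L₂ = 3.793635×10⁻⁶ → Δ(αL) = 7.140405×10⁻⁶ m/K
ΔT = 1.95×10⁻³ / 7.140405×10⁻⁶ = 273.094 K, so T = 24.7 + 273.094 = 297.794 °C

T = 297.8 °C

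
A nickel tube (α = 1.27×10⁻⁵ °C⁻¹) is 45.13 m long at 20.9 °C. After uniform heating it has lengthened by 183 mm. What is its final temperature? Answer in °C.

T = 340 °C

ΔL = αL₀ΔT ⇒ ΔT = ΔL / (αL₀)
ΔT = 183×10⁻³ m / (1.27×10⁻⁵ × 45.13 m) = 319.29 K
T = 20.9 + 319.29 = 340.19 °C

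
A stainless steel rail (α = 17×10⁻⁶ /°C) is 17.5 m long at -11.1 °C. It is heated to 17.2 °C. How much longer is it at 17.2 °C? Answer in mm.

|ΔT| = |17.2 − (-11.1)| = 28.3 K
ΔL = αL₀ΔT = (17×10⁻⁶)(17.5)(28.3) = 8.42×10⁻³ m

ΔL = 8.42 mm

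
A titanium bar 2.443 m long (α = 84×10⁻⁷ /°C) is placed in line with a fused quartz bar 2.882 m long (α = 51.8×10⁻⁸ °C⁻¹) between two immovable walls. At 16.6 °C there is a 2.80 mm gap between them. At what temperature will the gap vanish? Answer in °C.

T = 144 °C

α₁L₁ = 2.05212×10⁻⁵ m/K, α₂L₂ = 1.492876×10⁻⁶ m/K → total 2.2014076×10⁻⁵ m/K
ΔT = g/(α₁L₁+α₂L₂) = 2.80×10⁻³ / 2.2014076×10⁻⁵ = 127.19 K
T = 16.6 + 127.19 = 143.79 °C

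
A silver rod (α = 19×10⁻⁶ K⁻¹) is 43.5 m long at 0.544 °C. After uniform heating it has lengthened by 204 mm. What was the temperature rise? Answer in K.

ΔL = αL₀ΔT ⇒ ΔT = ΔL / (αL₀)
ΔT = 204×10⁻³ m / (19×10⁻⁶ × 43.5 m) = 246.82 K

ΔT = 247 K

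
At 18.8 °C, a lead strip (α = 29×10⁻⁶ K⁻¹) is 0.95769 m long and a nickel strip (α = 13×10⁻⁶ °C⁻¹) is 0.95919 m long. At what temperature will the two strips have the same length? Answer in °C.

Equal length when α₁L₁ΔT − α₂L₂ΔT = L₂ − L₁ = 1.50×10⁻³ m
α₁L₁ = 2.777301×10⁻⁵, α₂L₂ = 1.246947×10⁻⁵ → Δ(αL) = 1.530354×10⁻⁵ m/K
ΔT = 1.50×10⁻³ / 1.530354×10⁻⁵ = 98.017 K, so T = 18.8 + 98.017 = 116.817 °C

T = 116.8 °C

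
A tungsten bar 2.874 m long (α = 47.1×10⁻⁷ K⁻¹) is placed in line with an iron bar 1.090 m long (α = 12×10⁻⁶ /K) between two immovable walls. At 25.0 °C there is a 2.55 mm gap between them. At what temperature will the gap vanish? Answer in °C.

Gap closes when ΔL₁ + ΔL₂ = 2.55 mm = 2.55×10⁻³ m
(α₁L₁ + α₂L₂)ΔT = g
α₁L₁ + α₂L₂ = 47.1×10⁻⁷×2.874 + 12×10⁻⁶×1.090 = 2.661654×10⁻⁵ m/K
ΔT = 2.55×10⁻³ / 2.661654×10⁻⁵ = 95.81 K
T = 25.0 + 95.81 = 120.81 °C

T = 121 °C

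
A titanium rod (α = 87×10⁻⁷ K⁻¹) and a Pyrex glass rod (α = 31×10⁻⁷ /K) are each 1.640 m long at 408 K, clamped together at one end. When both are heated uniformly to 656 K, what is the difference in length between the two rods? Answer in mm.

2.28 mm

ΔT = 248 K
titanium: ΔL = 87×10⁻⁷ × 1.640 m × 248 = 3.5385×10⁻³ m = 3.5385 mm
Pyrex glass: ΔL = 31×10⁻⁷ × 1.640 m × 248 = 1.2608×10⁻³ m = 1.2608 mm
difference = 3.5385 − 1.2608 = 2.2777 mm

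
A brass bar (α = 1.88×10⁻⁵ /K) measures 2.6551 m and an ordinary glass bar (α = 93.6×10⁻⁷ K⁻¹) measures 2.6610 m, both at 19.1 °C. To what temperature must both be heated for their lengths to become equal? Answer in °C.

T = 255.0 °C

Equal length when α₁L₁ΔT − α₂L₂ΔT = L₂ − L₁ = 5.90×10⁻³ m
α₁L₁ = 4.991588×10⁻⁵, α₂L₂ = 2.490696×10⁻⁵ → Δ(αL) = 2.500892×10⁻⁵ m/K
ΔT = 5.90×10⁻³ / 2.500892×10⁻⁵ = 235.916 K, so T = 19.1 + 235.916 = 255.016 °C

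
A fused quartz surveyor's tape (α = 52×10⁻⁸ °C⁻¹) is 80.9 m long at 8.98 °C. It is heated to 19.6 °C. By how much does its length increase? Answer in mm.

|ΔT| = |19.6 − 8.98| = 10.62 K
ΔL = αL₀ΔT = (52×10⁻⁸)(80.9)(10.62) = 4.47×10⁻⁴ m

ΔL = 0.447 mm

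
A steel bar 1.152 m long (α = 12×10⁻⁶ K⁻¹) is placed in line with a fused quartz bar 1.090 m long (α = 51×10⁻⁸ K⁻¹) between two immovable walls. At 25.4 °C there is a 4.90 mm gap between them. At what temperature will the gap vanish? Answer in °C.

T = 366 °C

Gap closes when ΔL₁ + ΔL₂ = 4.90 mm = 4.90×10⁻³ m
(α₁L₁ + α₂L₂)ΔT = g
α₁L₁ + α₂L₂ = 12×10⁻⁶×1.152 + 51×10⁻⁸×1.090 = 1.43799×10⁻⁵ m/K
ΔT = 4.90×10⁻³ / 1.43799×10⁻⁵ = 340.75 K
T = 25.4 + 340.75 = 366.15 °C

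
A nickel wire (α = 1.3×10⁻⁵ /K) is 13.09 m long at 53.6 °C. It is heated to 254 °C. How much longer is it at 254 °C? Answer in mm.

ΔL = 34.1 mm

|ΔT| = |254 − 53.6| = 200.4 K
ΔL = αL₀ΔT = (1.3×10⁻⁵)(13.09)(200.4) = 3.41×10⁻² m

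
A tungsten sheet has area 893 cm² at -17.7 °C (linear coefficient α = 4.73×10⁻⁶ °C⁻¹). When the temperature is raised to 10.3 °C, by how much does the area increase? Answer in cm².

Area coefficient ≈ 2α; |ΔT| = 28.0 K
ΔA = 2αA₀ΔT = 2(4.73×10⁻⁶)(893)(28.0) = 0.237 cm²

ΔA = 0.237 cm²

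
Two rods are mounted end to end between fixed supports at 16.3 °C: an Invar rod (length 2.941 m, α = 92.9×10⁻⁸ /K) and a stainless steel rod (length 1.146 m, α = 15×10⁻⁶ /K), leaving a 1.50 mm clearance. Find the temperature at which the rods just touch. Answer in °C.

Gap closes when ΔL₁ + ΔL₂ = 1.50 mm = 1.50×10⁻³ m
(α₁L₁ + α₂L₂)ΔT = g
α₁L₁ + α₂L₂ = 92.9×10⁻⁸×2.941 + 15×10⁻⁶×1.146 = 1.9922189×10⁻⁵ m/K
ΔT = 1.50×10⁻³ / 1.9922189×10⁻⁵ = 75.293 K
T = 16.3 + 75.293 = 91.593 °C

T = 91.6 °C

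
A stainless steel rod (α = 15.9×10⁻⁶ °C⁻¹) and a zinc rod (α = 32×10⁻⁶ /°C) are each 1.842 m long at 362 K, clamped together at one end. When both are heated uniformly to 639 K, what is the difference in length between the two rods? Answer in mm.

ΔT = 277 K
stainless steel: ΔL = 15.9×10⁻⁶ × 1.842 m × 277 = 8.1127×10⁻³ m = 8.1127 mm
zinc: ΔL = 32×10⁻⁶ × 1.842 m × 277 = 1.6327×10⁻² m = 16.327 mm
difference = 16.327 − 8.1127 = 8.2143 mm

8.21 mm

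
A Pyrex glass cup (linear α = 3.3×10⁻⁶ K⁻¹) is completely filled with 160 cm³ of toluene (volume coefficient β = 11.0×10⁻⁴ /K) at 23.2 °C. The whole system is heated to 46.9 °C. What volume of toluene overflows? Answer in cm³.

The cup also expands: β_container ≈ 3α = 9.9×10⁻⁶ /K
Net overflow = V₀(β_liq − 3α_cont)ΔT
β − 3α = 1.10×10⁻³ − 9.9×10⁻⁶ = 1.0901×10⁻³ /K; ΔT = 23.7 K
ΔV = 160 × 1.0901×10⁻³ × 23.7 = 4.13 cm³

4.13 cm³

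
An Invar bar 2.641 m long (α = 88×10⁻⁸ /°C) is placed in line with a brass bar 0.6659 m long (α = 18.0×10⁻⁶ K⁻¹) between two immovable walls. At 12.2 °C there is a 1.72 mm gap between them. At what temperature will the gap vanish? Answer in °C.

Gap closes when ΔL₁ + ΔL₂ = 1.72 mm = 1.72×10⁻³ m
(α₁L₁ + α₂L₂)ΔT = g
α₁L₁ + α₂L₂ = 88×10⁻⁸×2.641 + 18.0×10⁻⁶×0.6659 = 1.431028×10⁻⁵ m/K
ΔT = 1.72×10⁻³ / 1.431028×10⁻⁵ = 120.19 K
T = 12.2 + 120.19 = 132.39 °C

T = 132 °C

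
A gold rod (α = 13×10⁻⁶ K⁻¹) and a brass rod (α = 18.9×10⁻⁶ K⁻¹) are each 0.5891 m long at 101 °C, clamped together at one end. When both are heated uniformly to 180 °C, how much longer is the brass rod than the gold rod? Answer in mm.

ΔT = 79 K
gold: ΔL = 13×10⁻⁶ × 0.5891 m × 79 = 6.0501×10⁻⁴ m = 0.60501 mm
brass: ΔL = 18.9×10⁻⁶ × 0.5891 m × 79 = 8.7959×10⁻⁴ m = 0.87959 mm
difference = 0.87959 − 0.60501 = 0.27458 mm

0.275 mm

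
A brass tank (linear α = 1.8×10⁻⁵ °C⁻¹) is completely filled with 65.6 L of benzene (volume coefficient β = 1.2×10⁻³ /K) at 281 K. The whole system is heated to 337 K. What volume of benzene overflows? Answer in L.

The tank also expands: β_container ≈ 3α = 5.4×10⁻⁵ /K
Net overflow = V₀(β_liq − 3α_cont)ΔT
β − 3α = 1.20×10⁻³ − 5.4×10⁻⁵ = 1.146×10⁻³ /K; ΔT = 56 K
ΔV = 65.6 × 1.146×10⁻³ × 56 = 4.21 L

4.21 L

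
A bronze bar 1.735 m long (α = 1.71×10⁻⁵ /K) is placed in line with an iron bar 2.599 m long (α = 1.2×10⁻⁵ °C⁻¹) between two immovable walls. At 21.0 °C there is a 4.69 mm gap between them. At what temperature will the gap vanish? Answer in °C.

T = 98.1 °C

Gap closes when ΔL₁ + ΔL₂ = 4.69 mm = 4.69×10⁻³ m
(α₁L₁ + α₂L₂)ΔT = g
α₁L₁ + α₂L₂ = 1.71×10⁻⁵×1.735 + 1.2×10⁻⁵×2.599 = 6.08565×10⁻⁵ m/K
ΔT = 4.69×10⁻³ / 6.08565×10⁻⁵ = 77.067 K
T = 21.0 + 77.067 = 98.067 °C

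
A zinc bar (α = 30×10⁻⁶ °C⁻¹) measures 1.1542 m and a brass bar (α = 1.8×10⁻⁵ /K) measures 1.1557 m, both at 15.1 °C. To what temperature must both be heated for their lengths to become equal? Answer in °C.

T = 123.6 °C

L₁(1 + α₁ΔT) = L₂(1 + α₂ΔT) ⇒ ΔT = (L₂ − L₁)/(α₁L₁ − α₂L₂)
L₂ − L₁ = 1.1557 − 1.1542 = 1.50×10⁻³ m
α₁L₁ − α₂L₂ = 30×10⁻⁶×1.1542 − 1.8×10⁻⁵×1.1557 = 1.38234×10⁻⁵ m/K
ΔT = 1.50×10⁻³ / 1.38234×10⁻⁵ = 108.512 K
T = 15.1 + 108.512 = 123.612 °C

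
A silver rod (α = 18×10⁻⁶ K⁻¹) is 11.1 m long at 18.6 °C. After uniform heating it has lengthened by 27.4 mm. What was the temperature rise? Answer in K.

ΔL = αL₀ΔT ⇒ ΔT = ΔL / (αL₀)
ΔT = 27.4×10⁻³ m / (18×10⁻⁶ × 11.1 m) = 137.14 K

ΔT = 137 K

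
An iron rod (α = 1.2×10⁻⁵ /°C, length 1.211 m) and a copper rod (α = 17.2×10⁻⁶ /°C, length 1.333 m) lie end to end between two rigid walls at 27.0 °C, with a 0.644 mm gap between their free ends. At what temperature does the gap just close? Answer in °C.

Gap closes when ΔL₁ + ΔL₂ = 0.644 mm = 6.44×10⁻⁴ m
(α₁L₁ + α₂L₂)ΔT = g
α₁L₁ + α₂L₂ = 1.2×10⁻⁵×1.211 + 17.2×10⁻⁶×1.333 = 3.74596×10⁻⁵ m/K
ΔT = 6.44×10⁻⁴ / 3.74596×10⁻⁵ = 17.192 K
T = 27.0 + 17.192 = 44.192 °C

T = 44.2 °C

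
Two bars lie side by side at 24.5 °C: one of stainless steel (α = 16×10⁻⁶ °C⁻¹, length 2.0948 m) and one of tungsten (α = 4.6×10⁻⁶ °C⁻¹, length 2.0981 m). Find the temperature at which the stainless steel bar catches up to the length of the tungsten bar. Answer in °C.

Equal length when α₁L₁ΔT − α₂L₂ΔT = L₂ − L₁ = 3.30×10⁻³ m
α₁L₁ = 3.35168×10⁻⁵, α₂L₂ = 9.65126×10⁻⁶ → Δ(αL) = 2.386554×10⁻⁵ m/K
ΔT = 3.30×10⁻³ / 2.386554×10⁻⁵ = 138.275 K, so T = 24.5 + 138.275 = 162.775 °C

T = 162.8 °C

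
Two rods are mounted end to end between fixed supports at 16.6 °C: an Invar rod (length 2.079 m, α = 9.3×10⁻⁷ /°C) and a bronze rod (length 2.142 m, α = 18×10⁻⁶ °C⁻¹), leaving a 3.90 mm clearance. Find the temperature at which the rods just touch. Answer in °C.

Gap closes when ΔL₁ + ΔL₂ = 3.90 mm = 3.90×10⁻³ m
(α₁L₁ + α₂L₂)ΔT = g
α₁L₁ + α₂L₂ = 9.3×10⁻⁷×2.079 + 18×10⁻⁶×2.142 = 4.048947×10⁻⁵ m/K
ΔT = 3.90×10⁻³ / 4.048947×10⁻⁵ = 96.32 K
T = 16.6 + 96.32 = 112.92 °C

T = 113 °C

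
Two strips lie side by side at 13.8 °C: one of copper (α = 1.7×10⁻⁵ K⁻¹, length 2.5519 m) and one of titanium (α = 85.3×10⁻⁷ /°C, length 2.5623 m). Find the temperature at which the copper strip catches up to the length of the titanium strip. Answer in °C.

Equal length when α₁L₁ΔT − α₂L₂ΔT = L₂ − L₁ = 1.04×10⁻² m
α₁L₁ = 4.33823×10⁻⁵, α₂L₂ = 2.1856419×10⁻⁵ → Δ(αL) = 2.1525881×10⁻⁵ m/K
ΔT = 1.04×10⁻² / 2.1525881×10⁻⁵ = 483.139 K, so T = 13.8 + 483.139 = 496.939 °C

T = 496.9 °C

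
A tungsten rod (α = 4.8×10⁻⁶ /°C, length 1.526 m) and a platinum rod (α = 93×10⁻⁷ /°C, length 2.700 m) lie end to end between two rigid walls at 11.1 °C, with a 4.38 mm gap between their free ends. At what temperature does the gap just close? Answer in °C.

Gap closes when ΔL₁ + ΔL₂ = 4.38 mm = 4.38×10⁻³ m
(α₁L₁ + α₂L₂)ΔT = g
α₁L₁ + α₂L₂ = 4.8×10⁻⁶×1.526 + 93×10⁻⁷×2.700 = 3.24348×10⁻⁵ m/K
ΔT = 4.38×10⁻³ / 3.24348×10⁻⁵ = 135.04 K
T = 11.1 + 135.04 = 146.14 °C

T = 146 °C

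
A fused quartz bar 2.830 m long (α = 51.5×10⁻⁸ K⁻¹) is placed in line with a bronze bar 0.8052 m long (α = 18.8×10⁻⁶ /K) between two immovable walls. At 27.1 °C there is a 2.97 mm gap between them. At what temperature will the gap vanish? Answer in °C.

Gap closes when ΔL₁ + ΔL₂ = 2.97 mm = 2.97×10⁻³ m
(α₁L₁ + α₂L₂)ΔT = g
α₁L₁ + α₂L₂ = 51.5×10⁻⁸×2.830 + 18.8×10⁻⁶×0.8052 = 1.659521×10⁻⁵ m/K
ΔT = 2.97×10⁻³ / 1.659521×10⁻⁵ = 178.97 K
T = 27.1 + 178.97 = 206.07 °C

T = 206 °C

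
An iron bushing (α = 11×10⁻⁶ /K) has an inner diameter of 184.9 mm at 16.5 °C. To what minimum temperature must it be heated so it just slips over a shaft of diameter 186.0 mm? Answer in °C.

Required Δd = 186.0 − 184.9 = 1.1 mm
Δd = αd₀ΔT ⇒ ΔT = Δd/(αd₀) = 1.1 / (11×10⁻⁶ × 184.9) = 540.83 K
T_min = 16.5 + 540.83 = 557.33 °C

T = 557 °C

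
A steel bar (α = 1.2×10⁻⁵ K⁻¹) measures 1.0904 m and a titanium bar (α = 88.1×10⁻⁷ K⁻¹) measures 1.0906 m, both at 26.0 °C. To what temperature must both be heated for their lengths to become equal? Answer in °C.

L₁(1 + α₁ΔT) = L₂(1 + α₂ΔT) ⇒ ΔT = (L₂ − L₁)/(α₁L₁ − α₂L₂)
L₂ − L₁ = 1.0906 − 1.0904 = 2.00×10⁻⁴ m
α₁L₁ − α₂L₂ = 1.2×10⁻⁵×1.0904 − 88.1×10⁻⁷×1.0906 = 3.476614×10⁻⁶ m/K
ΔT = 2.00×10⁻⁴ / 3.476614×10⁻⁶ = 57.5272 K
T = 26.0 + 57.5272 = 83.5272 °C

T = 83.53 °C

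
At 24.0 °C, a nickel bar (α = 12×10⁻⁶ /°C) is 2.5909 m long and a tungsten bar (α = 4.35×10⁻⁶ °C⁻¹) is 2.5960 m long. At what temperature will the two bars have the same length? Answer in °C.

L₁(1 + α₁ΔT) = L₂(1 + α₂ΔT) ⇒ ΔT = (L₂ − L₁)/(α₁L₁ − α₂L₂)
L₂ − L₁ = 2.5960 − 2.5909 = 5.10×10⁻³ m
α₁L₁ − α₂L₂ = 12×10⁻⁶×2.5909 − 4.35×10⁻⁶×2.5960 = 1.97982×10⁻⁵ m/K
ΔT = 5.10×10⁻³ / 1.97982×10⁻⁵ = 257.599 K
T = 24.0 + 257.599 = 281.599 °C

T = 281.6 °C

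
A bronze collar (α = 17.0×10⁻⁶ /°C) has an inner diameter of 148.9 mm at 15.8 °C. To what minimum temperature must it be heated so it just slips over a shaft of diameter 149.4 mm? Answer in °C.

T = 213 °C

Required Δd = 149.4 − 148.9 = 0.5 mm
Δd = αd₀ΔT ⇒ ΔT = Δd/(αd₀) = 0.5 / (17.0×10⁻⁶ × 148.9) = 197.53 K
T_min = 15.8 + 197.53 = 213.33 °C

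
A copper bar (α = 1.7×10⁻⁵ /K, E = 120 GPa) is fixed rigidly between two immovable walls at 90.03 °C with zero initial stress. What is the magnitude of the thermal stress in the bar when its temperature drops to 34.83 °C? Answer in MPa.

σ = 113 MPa

Fully constrained: the free strain ε = αΔT is blocked, so σ = Eε = EαΔT.
|ΔT| = 55.20 K
σ = 120×10⁹ × 1.7×10⁻⁵ × 55.20 = 1.13×10⁸ Pa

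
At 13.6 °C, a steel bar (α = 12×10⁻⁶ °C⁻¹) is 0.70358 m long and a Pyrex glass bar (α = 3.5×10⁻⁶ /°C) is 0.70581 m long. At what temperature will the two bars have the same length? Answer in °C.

L₁(1 + α₁ΔT) = L₂(1 + α₂ΔT) ⇒ ΔT = (L₂ − L₁)/(α₁L₁ − α₂L₂)
L₂ − L₁ = 0.70581 − 0.70358 = 2.23×10⁻³ m
α₁L₁ − α₂L₂ = 12×10⁻⁶×0.70358 − 3.5×10⁻⁶×0.70581 = 5.972625×10⁻⁶ m/K
ΔT = 2.23×10⁻³ / 5.972625×10⁻⁶ = 373.370 K
T = 13.6 + 373.370 = 386.970 °C

T = 387.0 °C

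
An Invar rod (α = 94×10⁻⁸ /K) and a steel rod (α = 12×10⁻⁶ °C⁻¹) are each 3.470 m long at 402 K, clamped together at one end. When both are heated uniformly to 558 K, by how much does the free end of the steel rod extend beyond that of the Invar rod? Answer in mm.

5.99 mm

ΔT = 156 K
Invar: ΔL = 94×10⁻⁸ × 3.470 m × 156 = 5.0884×10⁻⁴ m = 0.50884 mm
steel: ΔL = 12×10⁻⁶ × 3.470 m × 156 = 6.4958×10⁻³ m = 6.4958 mm
difference = 6.4958 − 0.50884 = 5.98696 mm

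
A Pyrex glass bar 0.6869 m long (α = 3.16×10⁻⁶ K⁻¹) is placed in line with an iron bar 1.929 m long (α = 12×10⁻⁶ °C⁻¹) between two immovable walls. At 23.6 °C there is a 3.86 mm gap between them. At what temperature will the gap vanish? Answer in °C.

Gap closes when ΔL₁ + ΔL₂ = 3.86 mm = 3.86×10⁻³ m
(α₁L₁ + α₂L₂)ΔT = g
α₁L₁ + α₂L₂ = 3.16×10⁻⁶×0.6869 + 12×10⁻⁶×1.929 = 2.5318604×10⁻⁵ m/K
ΔT = 3.86×10⁻³ / 2.5318604×10⁻⁵ = 152.46 K
T = 23.6 + 152.46 = 176.06 °C

T = 176 °C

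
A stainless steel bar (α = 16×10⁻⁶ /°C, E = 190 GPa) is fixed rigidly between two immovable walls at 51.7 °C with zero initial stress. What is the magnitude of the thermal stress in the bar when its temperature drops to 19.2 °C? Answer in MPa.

Fully constrained: the free strain ε = αΔT is blocked, so σ = Eε = EαΔT.
|ΔT| = 32.5 K
σ = 190×10⁹ × 16×10⁻⁶ × 32.5 = 9.88×10⁷ Pa

σ = 98.8 MPa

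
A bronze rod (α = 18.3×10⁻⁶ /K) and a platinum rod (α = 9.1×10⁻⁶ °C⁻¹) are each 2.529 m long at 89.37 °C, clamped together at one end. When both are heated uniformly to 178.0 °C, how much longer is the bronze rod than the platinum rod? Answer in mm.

2.06 mm

ΔT = 88.63 K
bronze: ΔL = 18.3×10⁻⁶ × 2.529 m × 88.63 = 4.1019×10⁻³ m = 4.1019 mm
platinum: ΔL = 9.1×10⁻⁶ × 2.529 m × 88.63 = 2.0397×10⁻³ m = 2.0397 mm
difference = 4.1019 − 2.0397 = 2.0622 mm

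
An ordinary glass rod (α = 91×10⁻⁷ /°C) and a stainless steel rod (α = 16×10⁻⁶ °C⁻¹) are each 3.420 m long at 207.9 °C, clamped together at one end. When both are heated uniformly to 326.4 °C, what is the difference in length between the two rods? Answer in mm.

2.80 mm

ΔT = 118.5 K
ordinary glass: ΔL = 91×10⁻⁷ × 3.420 m × 118.5 = 3.6880×10⁻³ m = 3.6880 mm
stainless steel: ΔL = 16×10⁻⁶ × 3.420 m × 118.5 = 6.4843×10⁻³ m = 6.4843 mm
difference = 6.4843 − 3.6880 = 2.7963 mm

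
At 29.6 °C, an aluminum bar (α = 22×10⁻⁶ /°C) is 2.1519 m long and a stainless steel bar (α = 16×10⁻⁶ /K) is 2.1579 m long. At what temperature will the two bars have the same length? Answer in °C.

T = 497.8 °C

Equal length when α₁L₁ΔT − α₂L₂ΔT = L₂ − L₁ = 6.00×10⁻³ m
α₁L₁ = 4.73418×10⁻⁵, α₂L₂ = 3.45264×10⁻⁵ → Δ(αL) = 1.28154×10⁻⁵ m/K
ΔT = 6.00×10⁻³ / 1.28154×10⁻⁵ = 468.187 K, so T = 29.6 + 468.187 = 497.787 °C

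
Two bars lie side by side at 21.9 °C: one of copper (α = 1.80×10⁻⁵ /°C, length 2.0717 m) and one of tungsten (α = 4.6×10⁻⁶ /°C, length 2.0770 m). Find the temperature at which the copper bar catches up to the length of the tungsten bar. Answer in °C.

Equal length when α₁L₁ΔT − α₂L₂ΔT = L₂ − L₁ = 5.30×10⁻³ m
α₁L₁ = 3.72906×10⁻⁵, α₂L₂ = 9.5542×10⁻⁶ → Δ(αL) = 2.77364×10⁻⁵ m/K
ΔT = 5.30×10⁻³ / 2.77364×10⁻⁵ = 191.085 K, so T = 21.9 + 191.085 = 212.985 °C

T = 213.0 °C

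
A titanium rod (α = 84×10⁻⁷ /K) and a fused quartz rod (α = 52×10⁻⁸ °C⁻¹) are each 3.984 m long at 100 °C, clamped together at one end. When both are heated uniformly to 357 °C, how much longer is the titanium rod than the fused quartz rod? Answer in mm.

ΔT = 257 K
titanium: ΔL = 84×10⁻⁷ × 3.984 m × 257 = 8.6007×10⁻³ m = 8.6007 mm
fused quartz: ΔL = 52×10⁻⁸ × 3.984 m × 257 = 5.3242×10⁻⁴ m = 0.53242 mm
difference = 8.6007 − 0.53242 = 8.06828 mm

8.07 mm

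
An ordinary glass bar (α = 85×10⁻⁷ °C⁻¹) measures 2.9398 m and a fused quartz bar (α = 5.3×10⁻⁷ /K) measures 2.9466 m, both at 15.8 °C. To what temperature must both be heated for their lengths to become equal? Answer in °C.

Equal length when α₁L₁ΔT − α₂L₂ΔT = L₂ − L₁ = 6.80×10⁻³ m
α₁L₁ = 2.49883×10⁻⁵, α₂L₂ = 1.561698×10⁻⁶ → Δ(αL) = 2.3426602×10⁻⁵ m/K
ΔT = 6.80×10⁻³ / 2.3426602×10⁻⁵ = 290.268 K, so T = 15.8 + 290.268 = 306.068 °C

T = 306.1 °C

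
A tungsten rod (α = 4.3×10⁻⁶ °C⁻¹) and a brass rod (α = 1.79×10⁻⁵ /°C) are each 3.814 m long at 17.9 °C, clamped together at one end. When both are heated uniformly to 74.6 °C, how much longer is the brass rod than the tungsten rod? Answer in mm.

2.94 mm

ΔT = 56.7 K
tungsten: ΔL = 4.3×10⁻⁶ × 3.814 m × 56.7 = 9.2989×10⁻⁴ m = 0.92989 mm
brass: ΔL = 1.79×10⁻⁵ × 3.814 m × 56.7 = 3.8709×10⁻³ m = 3.8709 mm
difference = 3.8709 − 0.92989 = 2.94101 mm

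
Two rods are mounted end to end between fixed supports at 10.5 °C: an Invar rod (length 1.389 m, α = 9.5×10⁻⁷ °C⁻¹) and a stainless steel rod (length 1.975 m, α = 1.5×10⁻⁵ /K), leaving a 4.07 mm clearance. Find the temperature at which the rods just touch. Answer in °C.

α₁L₁ = 1.31955×10⁻⁶ m/K, α₂L₂ = 2.9625×10⁻⁵ m/K → total 3.094455×10⁻⁵ m/K
ΔT = g/(α₁L₁+α₂L₂) = 4.07×10⁻³ / 3.094455×10⁻⁵ = 131.53 K
T = 10.5 + 131.53 = 142.03 °C

T = 142 °C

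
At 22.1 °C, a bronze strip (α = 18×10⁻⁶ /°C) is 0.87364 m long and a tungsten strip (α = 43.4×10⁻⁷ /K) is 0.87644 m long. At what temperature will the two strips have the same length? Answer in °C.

T = 257.0 °C

L₁(1 + α₁ΔT) = L₂(1 + α₂ΔT) ⇒ ΔT = (L₂ − L₁)/(α₁L₁ − α₂L₂)
L₂ − L₁ = 0.87644 − 0.87364 = 2.80×10⁻³ m
α₁L₁ − α₂L₂ = 18×10⁻⁶×0.87364 − 43.4×10⁻⁷×0.87644 = 1.19217704×10⁻⁵ m/K
ΔT = 2.80×10⁻³ / 1.19217704×10⁻⁵ = 234.864 K
T = 22.1 + 234.864 = 256.964 °C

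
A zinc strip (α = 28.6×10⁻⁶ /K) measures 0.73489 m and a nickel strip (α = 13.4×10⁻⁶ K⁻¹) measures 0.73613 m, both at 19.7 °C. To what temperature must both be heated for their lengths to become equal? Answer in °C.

T = 130.9 °C

L₁(1 + α₁ΔT) = L₂(1 + α₂ΔT) ⇒ ΔT = (L₂ − L₁)/(α₁L₁ − α₂L₂)
L₂ − L₁ = 0.73613 − 0.73489 = 1.24×10⁻³ m
α₁L₁ − α₂L₂ = 28.6×10⁻⁶×0.73489 − 13.4×10⁻⁶×0.73613 = 1.1153712×10⁻⁵ m/K
ΔT = 1.24×10⁻³ / 1.1153712×10⁻⁵ = 111.174 K
T = 19.7 + 111.174 = 130.874 °C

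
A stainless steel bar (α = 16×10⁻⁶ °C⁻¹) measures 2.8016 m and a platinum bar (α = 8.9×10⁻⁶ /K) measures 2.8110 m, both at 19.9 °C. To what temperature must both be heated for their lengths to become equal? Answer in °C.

T = 494.5 °C

L₁(1 + α₁ΔT) = L₂(1 + α₂ΔT) ⇒ ΔT = (L₂ − L₁)/(α₁L₁ − α₂L₂)
L₂ − L₁ = 2.8110 − 2.8016 = 9.40×10⁻³ m
α₁L₁ − α₂L₂ = 16×10⁻⁶×2.8016 − 8.9×10⁻⁶×2.8110 = 1.98077×10⁻⁵ m/K
ΔT = 9.40×10⁻³ / 1.98077×10⁻⁵ = 474.563 K
T = 19.9 + 474.563 = 494.463 °C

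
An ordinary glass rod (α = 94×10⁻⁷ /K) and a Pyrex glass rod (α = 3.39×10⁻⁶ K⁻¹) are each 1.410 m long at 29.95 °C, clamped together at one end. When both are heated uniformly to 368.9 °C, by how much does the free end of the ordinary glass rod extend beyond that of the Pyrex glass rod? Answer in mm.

2.87 mm

ΔT = 338.95 K
ordinary glass: ΔL = 94×10⁻⁷ × 1.410 m × 338.95 = 4.4924×10⁻³ m = 4.4924 mm
Pyrex glass: ΔL = 3.39×10⁻⁶ × 1.410 m × 338.95 = 1.6201×10⁻³ m = 1.6201 mm
difference = 4.4924 − 1.6201 = 2.8723 mm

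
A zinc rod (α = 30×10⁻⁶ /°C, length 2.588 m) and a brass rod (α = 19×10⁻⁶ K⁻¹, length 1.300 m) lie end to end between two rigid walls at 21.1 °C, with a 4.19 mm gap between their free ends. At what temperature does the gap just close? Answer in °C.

Gap closes when ΔL₁ + ΔL₂ = 4.19 mm = 4.19×10⁻³ m
(α₁L₁ + α₂L₂)ΔT = g
α₁L₁ + α₂L₂ = 30×10⁻⁶×2.588 + 19×10⁻⁶×1.300 = 1.0234×10⁻⁴ m/K
ΔT = 4.19×10⁻³ / 1.0234×10⁻⁴ = 40.942 K
T = 21.1 + 40.942 = 62.042 °C

T = 62.0 °C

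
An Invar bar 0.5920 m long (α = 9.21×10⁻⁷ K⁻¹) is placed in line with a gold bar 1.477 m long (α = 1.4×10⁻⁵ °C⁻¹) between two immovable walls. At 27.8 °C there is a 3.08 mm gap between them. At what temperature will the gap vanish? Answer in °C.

T = 173 °C

Gap closes when ΔL₁ + ΔL₂ = 3.08 mm = 3.08×10⁻³ m
(α₁L₁ + α₂L₂)ΔT = g
α₁L₁ + α₂L₂ = 9.21×10⁻⁷×0.5920 + 1.4×10⁻⁵×1.477 = 2.1223232×10⁻⁵ m/K
ΔT = 3.08×10⁻³ / 2.1223232×10⁻⁵ = 145.12 K
T = 27.8 + 145.12 = 172.92 °C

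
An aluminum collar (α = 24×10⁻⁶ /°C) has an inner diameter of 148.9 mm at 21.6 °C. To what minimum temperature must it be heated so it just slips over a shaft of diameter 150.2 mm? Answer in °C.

T = 385 °C

Required Δd = 150.2 − 148.9 = 1.3 mm
Δd = αd₀ΔT ⇒ ΔT = Δd/(αd₀) = 1.3 / (24×10⁻⁶ × 148.9) = 363.78 K
T_min = 21.6 + 363.78 = 385.38 °C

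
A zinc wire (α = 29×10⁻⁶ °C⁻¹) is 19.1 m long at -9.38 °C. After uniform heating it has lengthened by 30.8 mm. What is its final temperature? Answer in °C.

ΔL = αL₀ΔT ⇒ ΔT = ΔL / (αL₀)
ΔT = 30.8×10⁻³ m / (29×10⁻⁶ × 19.1 m) = 55.606 K
T = -9.38 + 55.606 = 46.226 °C

T = 46.2 °C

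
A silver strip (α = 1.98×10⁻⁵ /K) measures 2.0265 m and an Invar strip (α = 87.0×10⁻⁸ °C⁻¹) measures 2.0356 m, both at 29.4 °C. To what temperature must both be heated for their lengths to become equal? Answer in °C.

Equal length when α₁L₁ΔT − α₂L₂ΔT = L₂ − L₁ = 9.10×10⁻³ m
α₁L₁ = 4.01247×10⁻⁵, α₂L₂ = 1.770972×10⁻⁶ → Δ(αL) = 3.8353728×10⁻⁵ m/K
ΔT = 9.10×10⁻³ / 3.8353728×10⁻⁵ = 237.265 K, so T = 29.4 + 237.265 = 266.665 °C

T = 266.7 °C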